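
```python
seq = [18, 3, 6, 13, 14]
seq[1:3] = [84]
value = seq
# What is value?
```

Trace:
`seq = [18, 3, 6, 13, 14]` → seq = [18, 3, 6, 13, 14]
`seq[1:3] = [84]` → seq = [18, 84, 13, 14]
`value = seq` → value = [18, 84, 13, 14]
So value = [18, 84, 13, 14]

Answer: [18, 84, 13, 14]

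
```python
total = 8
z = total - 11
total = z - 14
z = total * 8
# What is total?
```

Trace:
`total = 8` → total = 8
`z = total - 11` → z = -3
`total = z - 14` → total = -17
`z = total * 8` → z = -136
So total = -17

Answer: -17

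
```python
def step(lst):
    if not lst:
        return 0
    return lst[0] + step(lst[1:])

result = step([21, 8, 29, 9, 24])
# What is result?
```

21 + 8 + 29 + 9 + 24 + 0 = 91

Answer: 91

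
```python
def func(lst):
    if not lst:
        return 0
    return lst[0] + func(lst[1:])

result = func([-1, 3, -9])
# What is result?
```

(-1) + 3 + (-9) + 0 = -7

Answer: -7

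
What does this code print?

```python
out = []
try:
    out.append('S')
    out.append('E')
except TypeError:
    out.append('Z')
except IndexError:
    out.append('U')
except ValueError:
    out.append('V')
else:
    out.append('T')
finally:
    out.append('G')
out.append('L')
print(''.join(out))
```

Execution trace: 'S' (try body) → 'E' (try body, no exception) → 'T' (else) → 'G' (finally) → 'L' (after the try/except). Output: SETGL

Answer: SETGL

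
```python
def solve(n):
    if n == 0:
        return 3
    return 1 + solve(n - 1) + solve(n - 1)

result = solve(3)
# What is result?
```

solve(n) = 1 + 2·solve(n-1), solve(0)=3. Closed form: (3+1)·2^3 - 1 = 31.

Answer: 31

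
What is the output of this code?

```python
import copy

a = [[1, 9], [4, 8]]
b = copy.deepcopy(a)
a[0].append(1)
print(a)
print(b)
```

Key concept: deep copy is fully independent.
Step by step:
`a = [[1, 9], [4, 8]]` → a = [[1, 9], [4, 8]]
`b = copy.deepcopy(a)` → b = [[1, 9], [4, 8]]
`a[0].append(1)` → a = [[1, 9, 1], [4, 8]]
`print(a)` → prints [[1, 9, 1], [4, 8]]
`print(b)` → prints [[1, 9], [4, 8]]

Answer:
[[1, 9, 1], [4, 8]]
[[1, 9], [4, 8]]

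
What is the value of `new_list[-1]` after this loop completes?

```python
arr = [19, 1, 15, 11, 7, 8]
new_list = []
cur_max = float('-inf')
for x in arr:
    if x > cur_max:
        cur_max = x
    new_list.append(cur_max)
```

Running max ends at 19
`new_list` takes the values: [] → [19] → [19, 19] → [19, 19, 19] → [19, 19, 19, 19] → [19, 19, 19, 19, 19] → [19, 19, 19, 19, 19, 19]
So `new_list[-1]` = 19

Answer: 19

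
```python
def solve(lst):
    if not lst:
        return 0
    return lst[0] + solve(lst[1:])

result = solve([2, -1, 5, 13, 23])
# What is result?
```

2 + (-1) + 5 + 13 + 23 + 0 = 42

Answer: 42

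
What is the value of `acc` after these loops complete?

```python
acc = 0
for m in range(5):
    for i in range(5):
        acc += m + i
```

Sum of all m+i for m,i in 5x5
`acc` takes the values: 0 → 1 → 3 → 6 → 10 → 11 → 13 → 16 → 20 → 25 → 27 → 30 → 34 → 39 → 45 → 48 → 52 → 57 → 63 → 70 → 74 → 79 → 85 → 92 → 100

Answer: 100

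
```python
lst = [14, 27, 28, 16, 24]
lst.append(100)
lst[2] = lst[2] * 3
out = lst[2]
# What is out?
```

Trace:
`lst = [14, 27, 28, 16, 24]` → lst = [14, 27, 28, 16, 24]
`lst.append(100)` → lst = [14, 27, 28, 16, 24, 100]
`lst[2] = lst[2] * 3` → lst = [14, 27, 84, 16, 24, 100]
`out = lst[2]` → out = 84
So out = 84

Answer: 84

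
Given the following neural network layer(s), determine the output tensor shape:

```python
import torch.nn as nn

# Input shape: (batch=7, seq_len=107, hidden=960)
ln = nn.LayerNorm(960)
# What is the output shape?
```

Input: (7, 107, 960) -> Output: (7, 107, 960)

Answer: (7, 107, 960)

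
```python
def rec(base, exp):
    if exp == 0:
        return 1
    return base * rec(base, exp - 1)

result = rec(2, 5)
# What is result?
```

rec(2, 5) = 2 * 2 * 2 * 2 * 2 = 32

Answer: 32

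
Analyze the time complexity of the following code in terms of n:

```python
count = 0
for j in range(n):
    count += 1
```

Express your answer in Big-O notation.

Each loop level contributes: n. Multiplying the contributions gives O(n).

Answer: O(n)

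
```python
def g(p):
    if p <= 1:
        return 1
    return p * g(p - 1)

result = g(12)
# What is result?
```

g(12) = 12 * 11 * 10 * 9 * 8 * 7 * 6 * 5 * 4 * 3 * 2 * 1 = 479001600

Answer: 479001600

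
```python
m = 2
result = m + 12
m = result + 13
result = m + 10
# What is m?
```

Trace:
`m = 2` → m = 2
`result = m + 12` → result = 14
`m = result + 13` → m = 27
`result = m + 10` → result = 37
So m = 27

Answer: 27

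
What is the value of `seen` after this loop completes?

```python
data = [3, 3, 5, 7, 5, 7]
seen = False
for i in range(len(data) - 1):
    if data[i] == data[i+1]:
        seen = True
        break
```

Check consecutive duplicates in [3, 3, 5, 7, 5, 7]
`seen` takes the values: False → True

Answer: True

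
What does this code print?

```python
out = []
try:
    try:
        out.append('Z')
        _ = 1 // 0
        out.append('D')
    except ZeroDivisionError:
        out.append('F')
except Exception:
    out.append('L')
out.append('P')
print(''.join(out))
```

Execution trace: 'Z' (inner try body) → 'F' (inner except ZeroDivisionError) → 'P' (after the try/except). Output: ZFP

Answer: ZFP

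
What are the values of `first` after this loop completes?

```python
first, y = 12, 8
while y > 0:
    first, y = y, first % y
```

GCD of 12 and 8
`first` takes the values: 12 → 8 → 4

Answer: 4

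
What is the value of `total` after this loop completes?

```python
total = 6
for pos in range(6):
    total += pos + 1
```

Start at 6, add 1 to 6 = 27
`total` takes the values: 6 → 7 → 9 → 12 → 16 → 21 → 27

Answer: 27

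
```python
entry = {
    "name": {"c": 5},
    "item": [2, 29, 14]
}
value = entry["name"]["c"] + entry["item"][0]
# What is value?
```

Trace:
`entry = { ...` → entry = {'name': {'c': 5}, 'item': [2, 29, 14]}
`value = entry["name"]["c"] + entry["item"][0]` → value = 7
So value = 7

Answer: 7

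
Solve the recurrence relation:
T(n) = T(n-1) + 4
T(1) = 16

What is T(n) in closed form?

Unrolling: T(n) = T(1) + 4·(n-1) = 16 + 4(n-1) = 4n + 12.

Answer: T(n) = 4n + 12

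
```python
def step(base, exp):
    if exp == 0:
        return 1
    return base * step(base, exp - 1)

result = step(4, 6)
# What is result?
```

step(4, 6) = 4 * 4 * 4 * 4 * 4 * 4 = 4096

Answer: 4096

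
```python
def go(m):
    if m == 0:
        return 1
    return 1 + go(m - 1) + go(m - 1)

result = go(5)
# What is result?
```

go(m) = 1 + 2·go(m-1), go(0)=1. Closed form: (1+1)·2^5 - 1 = 63.

Answer: 63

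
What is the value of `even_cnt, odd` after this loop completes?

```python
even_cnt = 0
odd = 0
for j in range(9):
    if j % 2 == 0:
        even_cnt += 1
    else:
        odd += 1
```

Count evens and odds in range(9)
`even_cnt, odd` takes the values: (0, 0) → (1, 0) → (1, 1) → (2, 1) → (2, 2) → (3, 2) → (3, 3) → (4, 3) → (4, 4) → (5, 4)

Answer: 5, 4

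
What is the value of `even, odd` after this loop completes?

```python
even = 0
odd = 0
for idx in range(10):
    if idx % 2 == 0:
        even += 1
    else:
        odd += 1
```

Count evens and odds in range(10)
`even, odd` takes the values: (0, 0) → (1, 0) → (1, 1) → (2, 1) → (2, 2) → (3, 2) → (3, 3) → (4, 3) → (4, 4) → (5, 4) → (5, 5)

Answer: 5, 5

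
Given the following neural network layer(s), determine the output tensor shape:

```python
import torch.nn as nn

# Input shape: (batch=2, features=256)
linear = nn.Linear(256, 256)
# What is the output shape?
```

Input: (2, 256) -> Output: (2, 256)

Answer: (2, 256)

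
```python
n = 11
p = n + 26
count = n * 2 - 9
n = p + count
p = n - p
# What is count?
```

Trace:
`n = 11` → n = 11
`p = n + 26` → p = 37
`count = n * 2 - 9` → count = 13
`n = p + count` → n = 50
`p = n - p` → p = 13
So count = 13

Answer: 13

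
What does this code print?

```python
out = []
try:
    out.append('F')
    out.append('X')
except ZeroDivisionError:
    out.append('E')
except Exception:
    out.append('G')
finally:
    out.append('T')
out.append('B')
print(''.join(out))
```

Execution trace: 'F' (try body) → 'X' (try body, no exception) → 'T' (finally) → 'B' (after the try/except). Output: FXTB

Answer: FXTB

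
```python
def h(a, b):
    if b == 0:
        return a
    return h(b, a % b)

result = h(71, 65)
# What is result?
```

h(71, 65) -> h(65, 6) -> h(6, 5) -> h(5, 1) -> h(1, 0) -> 1

Answer: 1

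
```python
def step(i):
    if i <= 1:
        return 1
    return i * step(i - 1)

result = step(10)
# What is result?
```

step(10) = 10 * 9 * 8 * 7 * 6 * 5 * 4 * 3 * 2 * 1 = 3628800

Answer: 3628800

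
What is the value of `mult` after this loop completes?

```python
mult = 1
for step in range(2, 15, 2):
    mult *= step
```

Product of even numbers 2 to 14
`mult` takes the values: 1 → 2 → 8 → 48 → 384 → 3840 → 46080 → 645120

Answer: 645120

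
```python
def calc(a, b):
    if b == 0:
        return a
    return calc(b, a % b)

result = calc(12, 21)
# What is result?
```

calc(12, 21) -> calc(21, 12) -> calc(12, 9) -> calc(9, 3) -> calc(3, 0) -> 3

Answer: 3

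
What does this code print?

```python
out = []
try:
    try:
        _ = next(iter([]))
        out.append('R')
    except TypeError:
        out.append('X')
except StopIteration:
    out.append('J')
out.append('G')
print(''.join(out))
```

Execution trace: 'J' (outer except StopIteration) → 'G' (after the try/except). Output: JG

Answer: JG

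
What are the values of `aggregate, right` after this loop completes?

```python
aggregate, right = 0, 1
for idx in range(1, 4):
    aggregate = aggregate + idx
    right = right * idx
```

Sum and factorial of 1 to 3
`aggregate, right` takes the values: (0, 1) → (1, 1) → (3, 1) → (3, 2) → (6, 2) → (6, 6)

Answer: 6, 6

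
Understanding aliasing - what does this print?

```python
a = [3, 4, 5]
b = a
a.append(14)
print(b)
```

Key concept: basic list aliasing.
Step by step:
`a = [3, 4, 5]` → a = [3, 4, 5]
`b = a` → b = [3, 4, 5] (same object as a)
`a.append(14)` → a = [3, 4, 5, 14] (same object as b); b = [3, 4, 5, 14] (same object as a)
`print(b)` → prints [3, 4, 5, 14]

Answer: [3, 4, 5, 14]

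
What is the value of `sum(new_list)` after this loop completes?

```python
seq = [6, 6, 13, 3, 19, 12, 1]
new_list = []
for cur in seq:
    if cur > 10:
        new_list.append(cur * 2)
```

Sum of doubled values > 10
`new_list` takes the values: [] → [26] → [26, 38] → [26, 38, 24]
So `sum(new_list)` = 88

Answer: 88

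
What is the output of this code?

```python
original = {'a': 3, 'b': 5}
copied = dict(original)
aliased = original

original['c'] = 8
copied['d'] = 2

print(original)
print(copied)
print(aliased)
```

Key concept: dict() creates copy, assignment creates alias.
Step by step:
`original = {'a': 3, 'b': 5}` → original = {'a': 3, 'b': 5}
`copied = dict(original)` → copied = {'a': 3, 'b': 5}
`aliased = original` → aliased = {'a': 3, 'b': 5} (same object as original)
`original['c'] = 8` → original = {'a': 3, 'b': 5, 'c': 8} (same object as aliased); aliased = {'a': 3, 'b': 5, 'c': 8} (same object as original)
`copied['d'] = 2` → copied = {'a': 3, 'b': 5, 'd': 2}
`print(original)` → prints {'a': 3, 'b': 5, 'c': 8}
`print(copied)` → prints {'a': 3, 'b': 5, 'd': 2}
`print(aliased)` → prints {'a': 3, 'b': 5, 'c': 8}

Answer:
{'a': 3, 'b': 5, 'c': 8}
{'a': 3, 'b': 5, 'd': 2}
{'a': 3, 'b': 5, 'c': 8}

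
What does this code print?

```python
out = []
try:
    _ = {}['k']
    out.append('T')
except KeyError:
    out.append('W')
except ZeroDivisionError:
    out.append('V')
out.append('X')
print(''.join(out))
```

Execution trace: 'W' (except KeyError) → 'X' (after the try/except). Output: WX

Answer: WX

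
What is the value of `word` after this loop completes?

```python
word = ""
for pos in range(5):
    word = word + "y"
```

Repeat 'y' 5 times
`word` takes the values: "" → "y" → "yy" → "yyy" → "yyyy" → "yyyyy"

Answer: "yyyyy"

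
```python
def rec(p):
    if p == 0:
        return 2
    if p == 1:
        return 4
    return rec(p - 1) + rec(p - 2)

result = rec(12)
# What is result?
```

Build up from base cases: rec(0)=2, rec(1)=4, rec(2)=6, rec(3)=10, rec(4)=16, rec(5)=26, rec(6)=42, ..., rec(12)=754

Answer: 754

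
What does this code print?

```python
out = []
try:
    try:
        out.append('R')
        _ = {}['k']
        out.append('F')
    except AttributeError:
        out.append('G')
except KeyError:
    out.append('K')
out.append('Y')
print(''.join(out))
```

Execution trace: 'R' (try body) → 'K' (outer except KeyError) → 'Y' (after the try/except). Output: RKY

Answer: RKY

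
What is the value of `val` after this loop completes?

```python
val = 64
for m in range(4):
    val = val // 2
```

Halve 4 times: 64 // 2^4 = 4
`val` takes the values: 64 → 32 → 16 → 8 → 4

Answer: 4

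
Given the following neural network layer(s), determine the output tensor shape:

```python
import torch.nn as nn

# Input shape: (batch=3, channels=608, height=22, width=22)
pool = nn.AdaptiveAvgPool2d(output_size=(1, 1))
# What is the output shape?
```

Input: (3, 608, 22, 22) -> Output: (3, 608, 1, 1)

Answer: (3, 608, 1, 1)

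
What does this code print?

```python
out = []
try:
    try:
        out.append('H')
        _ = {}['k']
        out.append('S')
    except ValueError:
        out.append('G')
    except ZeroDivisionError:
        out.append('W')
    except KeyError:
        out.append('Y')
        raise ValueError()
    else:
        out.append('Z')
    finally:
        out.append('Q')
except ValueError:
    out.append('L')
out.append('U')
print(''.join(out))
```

Execution trace: 'H' (inner try body) → 'Y' (inner except KeyError) → 'Q' (inner finally) → 'L' (outer except ValueError) → 'U' (after the try/except). Output: HYQLU

Answer: HYQLU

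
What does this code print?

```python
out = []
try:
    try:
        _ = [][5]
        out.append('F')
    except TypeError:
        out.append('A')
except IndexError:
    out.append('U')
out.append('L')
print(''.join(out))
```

Execution trace: 'U' (outer except IndexError) → 'L' (after the try/except). Output: UL

Answer: UL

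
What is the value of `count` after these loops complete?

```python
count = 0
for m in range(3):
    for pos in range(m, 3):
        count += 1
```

Upper triangle: 3 + 2 + ... + 1
`count` takes the values: 0 → 1 → 2 → 3 → 4 → 5 → 6

Answer: 6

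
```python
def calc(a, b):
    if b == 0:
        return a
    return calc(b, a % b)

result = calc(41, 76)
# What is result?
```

calc(41, 76) -> calc(76, 41) -> calc(41, 35) -> calc(35, 6) -> calc(6, 5) -> calc(5, 1) -> calc(1, 0) -> 1

Answer: 1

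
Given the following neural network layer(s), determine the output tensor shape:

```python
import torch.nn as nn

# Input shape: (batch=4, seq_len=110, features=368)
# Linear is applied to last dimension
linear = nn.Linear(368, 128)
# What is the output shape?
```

Input: (4, 110, 368) -> Output: (4, 110, 128)

Answer: (4, 110, 128)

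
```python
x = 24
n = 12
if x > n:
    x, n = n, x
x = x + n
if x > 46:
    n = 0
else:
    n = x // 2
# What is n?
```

Trace:
`x = 24` → x = 24
`n = 12` → n = 12
`if x > n: ...` → x > n is True → x = 12; n = 24
`x = x + n` → x = 36
`if x > 46: ...` → x > 46 is False, take else branch → n = 18
So n = 18

Answer: 18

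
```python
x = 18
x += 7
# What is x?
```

Trace:
`x = 18` → x = 18
`x += 7` → x = 25
So x = 25

Answer: 25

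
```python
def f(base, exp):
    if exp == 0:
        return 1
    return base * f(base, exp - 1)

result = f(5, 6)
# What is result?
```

f(5, 6) = 5 * 5 * 5 * 5 * 5 * 5 = 15625

Answer: 15625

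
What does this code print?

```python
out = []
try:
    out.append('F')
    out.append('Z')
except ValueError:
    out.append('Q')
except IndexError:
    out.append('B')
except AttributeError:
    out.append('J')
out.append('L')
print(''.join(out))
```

Execution trace: 'F' (try body) → 'Z' (try body, no exception) → 'L' (after the try/except). Output: FZL

Answer: FZL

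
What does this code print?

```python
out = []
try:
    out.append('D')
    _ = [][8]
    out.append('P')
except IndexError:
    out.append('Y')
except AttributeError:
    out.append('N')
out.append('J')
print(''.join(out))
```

Execution trace: 'D' (try body) → 'Y' (except IndexError) → 'J' (after the try/except). Output: DYJ

Answer: DYJ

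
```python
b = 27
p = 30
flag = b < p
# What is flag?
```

Trace:
`b = 27` → b = 27
`p = 30` → p = 30
`flag = b < p` → flag = True
So flag = True

Answer: True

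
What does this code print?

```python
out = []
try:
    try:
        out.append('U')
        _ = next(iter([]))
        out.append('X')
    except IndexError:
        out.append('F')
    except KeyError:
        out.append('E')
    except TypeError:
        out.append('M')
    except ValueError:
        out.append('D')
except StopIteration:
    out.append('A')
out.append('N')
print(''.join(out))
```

Execution trace: 'U' (try body) → 'A' (outer except StopIteration) → 'N' (after the try/except). Output: UAN

Answer: UAN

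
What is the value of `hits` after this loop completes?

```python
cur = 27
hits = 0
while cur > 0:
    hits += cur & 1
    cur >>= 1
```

Count set bits in 27 (binary: 0b11011)
`hits` takes the values: 0 → 1 → 2 → 3 → 4

Answer: 4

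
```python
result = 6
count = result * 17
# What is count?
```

Trace:
`result = 6` → result = 6
`count = result * 17` → count = 102
So count = 102

Answer: 102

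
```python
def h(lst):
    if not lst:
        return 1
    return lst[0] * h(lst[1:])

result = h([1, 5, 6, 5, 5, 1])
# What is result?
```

Product over [1, 5, 6, 5, 5, 1] = 1 * 5 * 6 * 5 * 5 * 1 = 750

Answer: 750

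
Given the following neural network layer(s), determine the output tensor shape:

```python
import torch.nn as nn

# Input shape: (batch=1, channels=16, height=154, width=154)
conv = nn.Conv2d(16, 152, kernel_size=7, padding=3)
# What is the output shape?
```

Input: (1, 16, 154, 154) -> Output: (1, 152, 154, 154)

Answer: (1, 152, 154, 154)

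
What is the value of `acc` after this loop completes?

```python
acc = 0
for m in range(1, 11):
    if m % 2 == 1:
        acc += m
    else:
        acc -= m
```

Add odd, subtract even
`acc` takes the values: 0 → 1 → -1 → 2 → -2 → 3 → -3 → 4 → -4 → 5 → -5

Answer: -5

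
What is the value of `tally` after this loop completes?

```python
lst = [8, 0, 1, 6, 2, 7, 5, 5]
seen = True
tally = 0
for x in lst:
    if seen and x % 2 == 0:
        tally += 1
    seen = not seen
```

Count even values at even positions
`tally` takes the values: 0 → 1 → 2

Answer: 2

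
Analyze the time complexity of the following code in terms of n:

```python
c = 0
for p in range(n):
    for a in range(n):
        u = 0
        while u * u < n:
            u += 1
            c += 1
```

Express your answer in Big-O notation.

Each loop level contributes: n × n × √n. Multiplying the contributions gives O(n^2√n).

Answer: O(n^2√n)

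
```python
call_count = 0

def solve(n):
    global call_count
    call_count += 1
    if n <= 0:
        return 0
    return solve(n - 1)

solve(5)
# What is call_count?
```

Linear recursion stepping by 1: 6 calls from n=5 down to ≤0.

Answer: 6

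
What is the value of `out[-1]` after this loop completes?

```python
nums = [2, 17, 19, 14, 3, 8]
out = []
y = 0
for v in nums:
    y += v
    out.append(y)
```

Cumulative sum ends at 63
`out` takes the values: [] → [2] → [2, 19] → [2, 19, 38] → [2, 19, 38, 52] → [2, 19, 38, 52, 55] → [2, 19, 38, 52, 55, 63]
So `out[-1]` = 63

Answer: 63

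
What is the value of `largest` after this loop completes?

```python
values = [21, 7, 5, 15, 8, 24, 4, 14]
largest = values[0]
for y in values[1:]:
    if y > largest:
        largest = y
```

Maximum of [21, 7, 5, 15, 8, 24, 4, 14]
`largest` takes the values: 21 → 24

Answer: 24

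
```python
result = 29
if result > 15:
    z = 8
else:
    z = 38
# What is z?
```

Trace:
`result = 29` → result = 29
`if result > 15: ...` → result > 15 is True → z = 8
So z = 8

Answer: 8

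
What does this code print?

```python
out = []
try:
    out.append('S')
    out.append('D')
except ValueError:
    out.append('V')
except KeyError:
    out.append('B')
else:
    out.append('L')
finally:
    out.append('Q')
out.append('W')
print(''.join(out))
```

Execution trace: 'S' (try body) → 'D' (try body, no exception) → 'L' (else) → 'Q' (finally) → 'W' (after the try/except). Output: SDLQW

Answer: SDLQW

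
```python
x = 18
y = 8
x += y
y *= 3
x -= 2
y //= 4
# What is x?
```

Trace:
`x = 18` → x = 18
`y = 8` → y = 8
`x += y` → x = 26
`y *= 3` → y = 24
`x -= 2` → x = 24
`y //= 4` → y = 6
So x = 24

Answer: 24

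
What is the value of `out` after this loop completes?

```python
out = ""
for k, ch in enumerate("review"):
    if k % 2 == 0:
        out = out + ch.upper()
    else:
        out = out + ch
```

Uppercase even positions in 'review'
`out` takes the values: "" → "R" → "Re" → "ReV" → "ReVi" → "ReViE" → "ReViEw"

Answer: "ReViEw"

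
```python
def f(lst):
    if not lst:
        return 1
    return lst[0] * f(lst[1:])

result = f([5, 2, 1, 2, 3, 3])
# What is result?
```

Product over [5, 2, 1, 2, 3, 3] = 5 * 2 * 1 * 2 * 3 * 3 = 180

Answer: 180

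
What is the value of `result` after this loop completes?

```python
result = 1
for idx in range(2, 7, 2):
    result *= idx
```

Product of even numbers 2 to 6
`result` takes the values: 1 → 2 → 8 → 48

Answer: 48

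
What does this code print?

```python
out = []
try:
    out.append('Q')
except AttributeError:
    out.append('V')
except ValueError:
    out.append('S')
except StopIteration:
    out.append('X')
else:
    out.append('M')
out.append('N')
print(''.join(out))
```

Execution trace: 'Q' (try body, no exception) → 'M' (else) → 'N' (after the try/except). Output: QMN

Answer: QMN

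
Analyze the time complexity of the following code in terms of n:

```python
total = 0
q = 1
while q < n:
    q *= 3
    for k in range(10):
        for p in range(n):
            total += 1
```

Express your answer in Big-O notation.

Each loop level contributes: log n × 1 × n. Multiplying the contributions gives O(n log n).

Answer: O(n log n)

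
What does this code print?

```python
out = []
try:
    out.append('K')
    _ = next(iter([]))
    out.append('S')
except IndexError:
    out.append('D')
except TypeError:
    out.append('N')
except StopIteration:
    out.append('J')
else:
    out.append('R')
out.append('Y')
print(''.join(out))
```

Execution trace: 'K' (try body) → 'J' (except StopIteration) → 'Y' (after the try/except). Output: KJY

Answer: KJY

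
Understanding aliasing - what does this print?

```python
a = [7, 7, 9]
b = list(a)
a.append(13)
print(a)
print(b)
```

Key concept: list() constructor creates copy.
Step by step:
`a = [7, 7, 9]` → a = [7, 7, 9]
`b = list(a)` → b = [7, 7, 9]
`a.append(13)` → a = [7, 7, 9, 13]
`print(a)` → prints [7, 7, 9, 13]
`print(b)` → prints [7, 7, 9]

Answer:
[7, 7, 9, 13]
[7, 7, 9]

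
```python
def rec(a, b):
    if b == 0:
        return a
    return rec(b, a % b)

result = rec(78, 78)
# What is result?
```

rec(78, 78) -> rec(78, 0) -> 78

Answer: 78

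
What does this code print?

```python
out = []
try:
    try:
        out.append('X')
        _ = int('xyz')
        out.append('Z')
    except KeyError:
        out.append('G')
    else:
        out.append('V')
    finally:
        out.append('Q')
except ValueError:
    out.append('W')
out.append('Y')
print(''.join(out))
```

Execution trace: 'X' (try body) → 'Q' (finally) → 'W' (outer except ValueError) → 'Y' (after the try/except). Output: XQWY

Answer: XQWY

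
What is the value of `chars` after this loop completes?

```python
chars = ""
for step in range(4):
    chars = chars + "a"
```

Repeat 'a' 4 times
`chars` takes the values: "" → "a" → "aa" → "aaa" → "aaaa"

Answer: "aaaa"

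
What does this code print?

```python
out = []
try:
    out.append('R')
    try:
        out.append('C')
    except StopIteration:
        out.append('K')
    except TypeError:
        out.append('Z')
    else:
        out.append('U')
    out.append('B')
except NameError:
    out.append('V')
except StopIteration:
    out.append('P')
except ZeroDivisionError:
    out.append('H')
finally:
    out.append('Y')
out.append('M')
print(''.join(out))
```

Execution trace: 'R' (try body) → 'C' (inner try body, no exception) → 'U' (inner else) → 'B' (try body, no exception) → 'Y' (finally) → 'M' (after the try/except). Output: RCUBYM

Answer: RCUBYM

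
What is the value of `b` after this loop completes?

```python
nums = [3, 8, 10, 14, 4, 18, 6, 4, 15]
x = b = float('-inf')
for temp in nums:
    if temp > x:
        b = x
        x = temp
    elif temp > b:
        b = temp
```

Second largest (with repeats) in [3, 8, 10, 14, 4, 18, 6, 4, 15]
`b` takes the values: -inf → 3 → 8 → 10 → 14 → 15

Answer: 15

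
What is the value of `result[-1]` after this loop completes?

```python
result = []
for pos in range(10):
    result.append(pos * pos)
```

Last element of squares 0 to 9
`result` takes the values: [] → [0] → [0, 1] → [0, 1, 4] → [0, 1, 4, 9] → [0, 1, 4, 9, 16] → [0, 1, 4, 9, 16, 25] → [0, 1, 4, 9, 16, 25, 36] → [0, 1, 4, 9, 16, 25, 36, 49] → [0, 1, 4, 9, 16, 25, 36, 49, 64] → [0, 1, 4, 9, 16, 25, 36, 49, 64, 81]
So `result[-1]` = 81

Answer: 81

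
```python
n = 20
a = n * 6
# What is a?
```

Trace:
`n = 20` → n = 20
`a = n * 6` → a = 120
So a = 120

Answer: 120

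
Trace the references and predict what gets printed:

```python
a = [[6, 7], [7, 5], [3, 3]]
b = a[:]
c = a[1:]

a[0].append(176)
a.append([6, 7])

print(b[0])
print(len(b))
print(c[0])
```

Key concept: slice with nested mutation.
Step by step:
`a = [[6, 7], [7, 5], [3, 3]]` → a = [[6, 7], [7, 5], [3, 3]]
`b = a[:]` → b = [[6, 7], [7, 5], [3, 3]]
`c = a[1:]` → c = [[7, 5], [3, 3]]
`a[0].append(176)` → a = [[6, 7, 176], [7, 5], [3, 3]]; b = [[6, 7, 176], [7, 5], [3, 3]]
`a.append([6, 7])` → a = [[6, 7, 176], [7, 5], [3, 3], [6, 7]]
`print(b[0])` → prints [6, 7, 176]
`print(len(b))` → prints 3
`print(c[0])` → prints [7, 5]

Answer:
[6, 7, 176]
3
[7, 5]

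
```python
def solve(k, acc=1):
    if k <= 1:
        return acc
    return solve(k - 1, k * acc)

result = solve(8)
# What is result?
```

Accumulator trace (n, acc): (8, 1) -> (7, 8) -> (6, 56) -> (5, 336) -> (4, 1680) -> (3, 6720) -> (2, 20160) -> (1, 40320) -> return 40320

Answer: 40320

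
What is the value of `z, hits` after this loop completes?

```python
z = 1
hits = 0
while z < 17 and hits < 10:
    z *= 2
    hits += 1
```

Double until >= 17 or 10 iterations
`z, hits` takes the values: (1, 0) → (2, 0) → (2, 1) → (4, 1) → (4, 2) → (8, 2) → (8, 3) → (16, 3) → (16, 4) → (32, 4) → (32, 5)

Answer: 32, 5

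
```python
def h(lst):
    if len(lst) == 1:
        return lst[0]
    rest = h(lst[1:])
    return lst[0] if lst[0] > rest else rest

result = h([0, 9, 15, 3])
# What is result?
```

Recursive max over [0, 9, 15, 3] = 15

Answer: 15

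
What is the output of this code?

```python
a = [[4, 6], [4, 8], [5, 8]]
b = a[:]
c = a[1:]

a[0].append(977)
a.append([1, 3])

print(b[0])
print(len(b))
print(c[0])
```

Key concept: slice with nested mutation.
Step by step:
`a = [[4, 6], [4, 8], [5, 8]]` → a = [[4, 6], [4, 8], [5, 8]]
`b = a[:]` → b = [[4, 6], [4, 8], [5, 8]]
`c = a[1:]` → c = [[4, 8], [5, 8]]
`a[0].append(977)` → a = [[4, 6, 977], [4, 8], [5, 8]]; b = [[4, 6, 977], [4, 8], [5, 8]]
`a.append([1, 3])` → a = [[4, 6, 977], [4, 8], [5, 8], [1, 3]]
`print(b[0])` → prints [4, 6, 977]
`print(len(b))` → prints 3
`print(c[0])` → prints [4, 8]

Answer:
[4, 6, 977]
3
[4, 8]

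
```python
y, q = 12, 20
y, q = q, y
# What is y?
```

Trace:
`y, q = 12, 20` → y = 12; q = 20
`y, q = q, y` → y = 20; q = 12
So y = 20

Answer: 20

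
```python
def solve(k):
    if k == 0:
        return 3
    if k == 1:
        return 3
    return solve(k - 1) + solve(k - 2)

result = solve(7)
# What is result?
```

Build up from base cases: solve(0)=3, solve(1)=3, solve(2)=6, solve(3)=9, solve(4)=15, solve(5)=24, solve(6)=39, ..., solve(7)=63

Answer: 63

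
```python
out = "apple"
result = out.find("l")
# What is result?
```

Trace:
`out = "apple"` → out = 'apple'
`result = out.find("l")` → result = 3
So result = 3

Answer: 3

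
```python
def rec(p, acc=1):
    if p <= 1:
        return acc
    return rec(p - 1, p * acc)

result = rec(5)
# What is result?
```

Accumulator trace (n, acc): (5, 1) -> (4, 5) -> (3, 20) -> (2, 60) -> (1, 120) -> return 120

Answer: 120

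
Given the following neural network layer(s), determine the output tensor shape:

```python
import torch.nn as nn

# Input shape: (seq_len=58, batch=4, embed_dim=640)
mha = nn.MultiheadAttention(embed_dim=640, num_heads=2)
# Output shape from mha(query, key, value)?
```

Input: (58, 4, 640) -> Output: (58, 4, 640)

Answer: (58, 4, 640)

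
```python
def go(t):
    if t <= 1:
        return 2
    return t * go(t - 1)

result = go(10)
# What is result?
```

go(10) = 10 * 9 * 8 * 7 * 6 * 5 * 4 * 3 * 2 * 2 = 7257600

Answer: 7257600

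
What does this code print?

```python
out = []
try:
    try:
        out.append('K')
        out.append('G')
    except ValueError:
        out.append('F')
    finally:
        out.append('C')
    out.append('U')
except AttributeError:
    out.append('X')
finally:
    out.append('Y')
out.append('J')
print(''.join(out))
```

Execution trace: 'K' (inner try body) → 'G' (inner try body, no exception) → 'C' (inner finally) → 'U' (try body, no exception) → 'Y' (finally) → 'J' (after the try/except). Output: KGCUYJ

Answer: KGCUYJ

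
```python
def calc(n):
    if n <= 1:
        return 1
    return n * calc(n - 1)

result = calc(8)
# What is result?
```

calc(8) = 8 * 7 * 6 * 5 * 4 * 3 * 2 * 1 = 40320

Answer: 40320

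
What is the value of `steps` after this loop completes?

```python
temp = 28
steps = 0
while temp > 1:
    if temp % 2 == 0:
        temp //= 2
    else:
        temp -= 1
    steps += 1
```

Steps to reduce 28 to 1
`steps` takes the values: 0 → 1 → 2 → 3 → 4 → 5 → 6

Answer: 6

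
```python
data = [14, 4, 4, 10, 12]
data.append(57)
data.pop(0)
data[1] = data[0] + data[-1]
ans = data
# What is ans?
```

Trace:
`data = [14, 4, 4, 10, 12]` → data = [14, 4, 4, 10, 12]
`data.append(57)` → data = [14, 4, 4, 10, 12, 57]
`data.pop(0)` → data = [4, 4, 10, 12, 57]
`data[1] = data[0] + data[-1]` → data = [4, 61, 10, 12, 57]
`ans = data` → ans = [4, 61, 10, 12, 57]
So ans = [4, 61, 10, 12, 57]

Answer: [4, 61, 10, 12, 57]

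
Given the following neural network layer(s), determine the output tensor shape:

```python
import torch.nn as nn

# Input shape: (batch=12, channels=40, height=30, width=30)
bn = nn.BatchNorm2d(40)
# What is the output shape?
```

Input: (12, 40, 30, 30) -> Output: (12, 40, 30, 30)

Answer: (12, 40, 30, 30)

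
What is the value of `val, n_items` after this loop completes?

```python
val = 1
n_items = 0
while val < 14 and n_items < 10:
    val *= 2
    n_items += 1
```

Double until >= 14 or 10 iterations
`val, n_items` takes the values: (1, 0) → (2, 0) → (2, 1) → (4, 1) → (4, 2) → (8, 2) → (8, 3) → (16, 3) → (16, 4)

Answer: 16, 4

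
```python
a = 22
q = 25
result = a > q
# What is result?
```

Trace:
`a = 22` → a = 22
`q = 25` → q = 25
`result = a > q` → result = False
So result = False

Answer: False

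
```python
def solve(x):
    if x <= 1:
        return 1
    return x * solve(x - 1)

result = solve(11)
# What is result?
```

solve(11) = 11 * 10 * 9 * 8 * 7 * 6 * 5 * 4 * 3 * 2 * 1 = 39916800

Answer: 39916800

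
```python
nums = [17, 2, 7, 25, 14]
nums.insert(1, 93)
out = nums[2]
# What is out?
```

Trace:
`nums = [17, 2, 7, 25, 14]` → nums = [17, 2, 7, 25, 14]
`nums.insert(1, 93)` → nums = [17, 93, 2, 7, 25, 14]
`out = nums[2]` → out = 2
So out = 2

Answer: 2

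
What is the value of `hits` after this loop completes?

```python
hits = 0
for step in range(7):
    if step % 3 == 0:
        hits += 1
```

Count numbers divisible by 3 in range(7)
`hits` takes the values: 0 → 1 → 2 → 3

Answer: 3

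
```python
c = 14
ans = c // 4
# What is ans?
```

Trace:
`c = 14` → c = 14
`ans = c // 4` → ans = 3
So ans = 3

Answer: 3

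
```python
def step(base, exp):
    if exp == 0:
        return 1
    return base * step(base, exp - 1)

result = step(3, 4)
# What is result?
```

step(3, 4) = 3 * 3 * 3 * 3 = 81

Answer: 81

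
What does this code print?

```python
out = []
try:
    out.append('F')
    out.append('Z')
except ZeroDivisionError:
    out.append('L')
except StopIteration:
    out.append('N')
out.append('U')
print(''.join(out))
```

Execution trace: 'F' (try body) → 'Z' (try body, no exception) → 'U' (after the try/except). Output: FZU

Answer: FZU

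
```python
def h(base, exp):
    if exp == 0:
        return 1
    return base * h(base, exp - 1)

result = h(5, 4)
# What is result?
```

h(5, 4) = 5 * 5 * 5 * 5 = 625

Answer: 625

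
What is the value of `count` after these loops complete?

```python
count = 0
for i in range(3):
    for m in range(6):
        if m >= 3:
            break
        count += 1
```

Inner breaks at 3, outer runs 3 times
`count` takes the values: 0 → 1 → 2 → 3 → 4 → 5 → 6 → 7 → 8 → 9

Answer: 9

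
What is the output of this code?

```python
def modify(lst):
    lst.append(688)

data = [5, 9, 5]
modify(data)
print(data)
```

Key concept: function modifies passed list.
Step by step:
`data = [5, 9, 5]` → data = [5, 9, 5]
`modify(data)` → data = [5, 9, 5, 688]
`print(data)` → prints [5, 9, 5, 688]

Answer: [5, 9, 5, 688]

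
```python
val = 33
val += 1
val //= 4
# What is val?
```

Trace:
`val = 33` → val = 33
`val += 1` → val = 34
`val //= 4` → val = 8
So val = 8

Answer: 8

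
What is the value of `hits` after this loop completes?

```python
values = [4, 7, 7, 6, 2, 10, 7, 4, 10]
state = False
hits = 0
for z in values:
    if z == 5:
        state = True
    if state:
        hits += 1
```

Count elements after first 5 in [4, 7, 7, 6, 2, 10, 7, 4, 10]
`hits` takes the values: 0

Answer: 0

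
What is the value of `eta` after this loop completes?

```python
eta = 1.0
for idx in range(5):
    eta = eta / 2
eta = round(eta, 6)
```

Halving LR 5 times: 1 / 2^5
`eta` takes the values: 1.0 → 0.5 → 0.25 → 0.125 → 0.0625 → 0.03125

Answer: 0.03125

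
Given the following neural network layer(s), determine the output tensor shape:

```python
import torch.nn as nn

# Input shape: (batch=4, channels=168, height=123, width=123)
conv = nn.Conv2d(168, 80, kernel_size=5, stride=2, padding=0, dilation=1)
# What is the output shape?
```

Input: (4, 168, 123, 123) -> Output: (4, 80, 60, 60)

Answer: (4, 80, 60, 60)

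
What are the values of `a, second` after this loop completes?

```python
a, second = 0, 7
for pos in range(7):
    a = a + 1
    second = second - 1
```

a goes 0→7, second goes 7→0
`a, second` takes the values: (0, 7) → (1, 7) → (1, 6) → (2, 6) → (2, 5) → (3, 5) → (3, 4) → (4, 4) → (4, 3) → (5, 3) → (5, 2) → (6, 2) → (6, 1) → (7, 1) → (7, 0)

Answer: 7, 0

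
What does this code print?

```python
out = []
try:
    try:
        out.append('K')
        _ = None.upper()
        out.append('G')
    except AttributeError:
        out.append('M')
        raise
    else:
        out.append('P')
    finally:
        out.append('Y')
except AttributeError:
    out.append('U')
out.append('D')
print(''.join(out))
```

Execution trace: 'K' (inner try body) → 'M' (inner except AttributeError) → 'Y' (inner finally) → 'U' (outer except AttributeError) → 'D' (after the try/except). Output: KMYUD

Answer: KMYUD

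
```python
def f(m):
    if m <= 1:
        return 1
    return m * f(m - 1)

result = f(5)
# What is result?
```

f(5) = 5 * 4 * 3 * 2 * 1 = 120

Answer: 120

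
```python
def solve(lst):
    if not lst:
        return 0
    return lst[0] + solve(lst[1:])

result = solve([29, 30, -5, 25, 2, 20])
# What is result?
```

29 + 30 + (-5) + 25 + 2 + 20 + 0 = 101

Answer: 101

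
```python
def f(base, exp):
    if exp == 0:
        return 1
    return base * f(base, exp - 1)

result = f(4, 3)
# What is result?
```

f(4, 3) = 4 * 4 * 4 = 64

Answer: 64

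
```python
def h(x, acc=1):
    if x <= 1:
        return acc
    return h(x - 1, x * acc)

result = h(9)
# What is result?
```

Accumulator trace (n, acc): (9, 1) -> (8, 9) -> (7, 72) -> (6, 504) -> (5, 3024) -> (4, 15120) -> (3, 60480) -> (2, 181440) -> (1, 362880) -> return 362880

Answer: 362880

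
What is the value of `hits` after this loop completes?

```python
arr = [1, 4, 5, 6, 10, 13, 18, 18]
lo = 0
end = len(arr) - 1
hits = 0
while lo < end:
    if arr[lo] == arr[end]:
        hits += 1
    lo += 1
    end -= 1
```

Count matching pairs from ends
`hits` takes the values: 0

Answer: 0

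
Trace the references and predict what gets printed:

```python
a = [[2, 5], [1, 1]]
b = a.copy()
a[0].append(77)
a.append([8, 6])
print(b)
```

Key concept: shallow copy with nested lists.
Step by step:
`a = [[2, 5], [1, 1]]` → a = [[2, 5], [1, 1]]
`b = a.copy()` → b = [[2, 5], [1, 1]]
`a[0].append(77)` → a = [[2, 5, 77], [1, 1]]; b = [[2, 5, 77], [1, 1]]
`a.append([8, 6])` → a = [[2, 5, 77], [1, 1], [8, 6]]
`print(b)` → prints [[2, 5, 77], [1, 1]]

Answer: [[2, 5, 77], [1, 1]]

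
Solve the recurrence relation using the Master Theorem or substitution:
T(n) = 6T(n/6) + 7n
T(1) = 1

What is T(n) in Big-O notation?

By Master Theorem: a=6, b=6, f(n)=7n. Since log_6(6) = 1 and f(n) = Θ(n^1), Case 2 applies. T(n) = O(n log n).

Answer: O(n log n)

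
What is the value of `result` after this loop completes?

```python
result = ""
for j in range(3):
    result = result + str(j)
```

Concatenate digits 0 to 2
`result` takes the values: "" → "0" → "01" → "012"

Answer: "012"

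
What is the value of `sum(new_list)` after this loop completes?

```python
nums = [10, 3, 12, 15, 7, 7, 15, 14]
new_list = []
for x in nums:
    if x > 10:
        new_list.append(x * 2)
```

Sum of doubled values > 10
`new_list` takes the values: [] → [24] → [24, 30] → [24, 30, 30] → [24, 30, 30, 28]
So `sum(new_list)` = 112

Answer: 112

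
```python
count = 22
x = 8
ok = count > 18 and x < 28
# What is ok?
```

Trace:
`count = 22` → count = 22
`x = 8` → x = 8
`ok = count > 18 and x < 28` → ok = True
So ok = True

Answer: True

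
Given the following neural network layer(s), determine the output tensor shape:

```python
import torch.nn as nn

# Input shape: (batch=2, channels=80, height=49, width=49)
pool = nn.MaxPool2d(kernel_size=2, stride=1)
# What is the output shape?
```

Input: (2, 80, 49, 49) -> Output: (2, 80, 48, 48)

Answer: (2, 80, 48, 48)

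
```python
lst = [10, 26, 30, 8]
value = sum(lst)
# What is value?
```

Trace:
`lst = [10, 26, 30, 8]` → lst = [10, 26, 30, 8]
`value = sum(lst)` → value = 74
So value = 74

Answer: 74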